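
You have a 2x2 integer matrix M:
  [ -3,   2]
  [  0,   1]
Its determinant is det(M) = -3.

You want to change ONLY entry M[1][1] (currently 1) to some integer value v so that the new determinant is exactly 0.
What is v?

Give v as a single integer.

Answer: 0

Derivation:
det is linear in entry M[1][1]: det = old_det + (v - 1) * C_11
Cofactor C_11 = -3
Want det = 0: -3 + (v - 1) * -3 = 0
  (v - 1) = 3 / -3 = -1
  v = 1 + (-1) = 0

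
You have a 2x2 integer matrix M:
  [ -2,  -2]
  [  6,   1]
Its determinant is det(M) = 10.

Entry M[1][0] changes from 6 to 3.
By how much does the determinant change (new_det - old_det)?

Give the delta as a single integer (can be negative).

Cofactor C_10 = 2
Entry delta = 3 - 6 = -3
Det delta = entry_delta * cofactor = -3 * 2 = -6

Answer: -6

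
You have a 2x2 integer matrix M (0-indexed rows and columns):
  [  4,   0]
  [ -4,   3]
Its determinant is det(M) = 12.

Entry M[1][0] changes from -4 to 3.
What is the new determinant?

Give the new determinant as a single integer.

Answer: 12

Derivation:
det is linear in row 1: changing M[1][0] by delta changes det by delta * cofactor(1,0).
Cofactor C_10 = (-1)^(1+0) * minor(1,0) = 0
Entry delta = 3 - -4 = 7
Det delta = 7 * 0 = 0
New det = 12 + 0 = 12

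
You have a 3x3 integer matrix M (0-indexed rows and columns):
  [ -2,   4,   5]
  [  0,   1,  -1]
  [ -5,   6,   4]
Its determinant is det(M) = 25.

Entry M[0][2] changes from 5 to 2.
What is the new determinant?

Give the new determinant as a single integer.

Answer: 10

Derivation:
det is linear in row 0: changing M[0][2] by delta changes det by delta * cofactor(0,2).
Cofactor C_02 = (-1)^(0+2) * minor(0,2) = 5
Entry delta = 2 - 5 = -3
Det delta = -3 * 5 = -15
New det = 25 + -15 = 10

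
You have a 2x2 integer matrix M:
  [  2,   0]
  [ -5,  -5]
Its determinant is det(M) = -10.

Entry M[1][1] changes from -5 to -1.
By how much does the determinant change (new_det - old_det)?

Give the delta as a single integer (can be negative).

Answer: 8

Derivation:
Cofactor C_11 = 2
Entry delta = -1 - -5 = 4
Det delta = entry_delta * cofactor = 4 * 2 = 8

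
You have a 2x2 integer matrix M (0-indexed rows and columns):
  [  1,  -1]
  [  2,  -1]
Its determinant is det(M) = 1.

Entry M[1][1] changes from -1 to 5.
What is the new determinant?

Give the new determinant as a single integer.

det is linear in row 1: changing M[1][1] by delta changes det by delta * cofactor(1,1).
Cofactor C_11 = (-1)^(1+1) * minor(1,1) = 1
Entry delta = 5 - -1 = 6
Det delta = 6 * 1 = 6
New det = 1 + 6 = 7

Answer: 7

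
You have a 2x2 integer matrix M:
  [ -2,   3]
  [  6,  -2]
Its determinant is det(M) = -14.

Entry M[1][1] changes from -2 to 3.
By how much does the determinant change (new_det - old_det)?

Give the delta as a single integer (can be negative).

Answer: -10

Derivation:
Cofactor C_11 = -2
Entry delta = 3 - -2 = 5
Det delta = entry_delta * cofactor = 5 * -2 = -10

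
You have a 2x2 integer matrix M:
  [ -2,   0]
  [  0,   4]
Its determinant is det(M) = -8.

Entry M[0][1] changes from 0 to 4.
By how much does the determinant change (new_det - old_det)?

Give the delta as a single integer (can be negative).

Answer: 0

Derivation:
Cofactor C_01 = 0
Entry delta = 4 - 0 = 4
Det delta = entry_delta * cofactor = 4 * 0 = 0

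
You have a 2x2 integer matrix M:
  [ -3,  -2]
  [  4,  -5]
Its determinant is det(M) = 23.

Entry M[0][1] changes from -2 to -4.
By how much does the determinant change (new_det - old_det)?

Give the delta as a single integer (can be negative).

Cofactor C_01 = -4
Entry delta = -4 - -2 = -2
Det delta = entry_delta * cofactor = -2 * -4 = 8

Answer: 8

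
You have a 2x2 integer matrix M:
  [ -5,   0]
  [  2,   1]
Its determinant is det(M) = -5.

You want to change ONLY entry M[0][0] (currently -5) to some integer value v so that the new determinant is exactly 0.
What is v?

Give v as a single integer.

det is linear in entry M[0][0]: det = old_det + (v - -5) * C_00
Cofactor C_00 = 1
Want det = 0: -5 + (v - -5) * 1 = 0
  (v - -5) = 5 / 1 = 5
  v = -5 + (5) = 0

Answer: 0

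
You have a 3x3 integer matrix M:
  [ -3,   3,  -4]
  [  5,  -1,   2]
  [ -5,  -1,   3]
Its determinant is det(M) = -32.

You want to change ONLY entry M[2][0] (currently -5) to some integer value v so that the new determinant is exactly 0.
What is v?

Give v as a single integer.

det is linear in entry M[2][0]: det = old_det + (v - -5) * C_20
Cofactor C_20 = 2
Want det = 0: -32 + (v - -5) * 2 = 0
  (v - -5) = 32 / 2 = 16
  v = -5 + (16) = 11

Answer: 11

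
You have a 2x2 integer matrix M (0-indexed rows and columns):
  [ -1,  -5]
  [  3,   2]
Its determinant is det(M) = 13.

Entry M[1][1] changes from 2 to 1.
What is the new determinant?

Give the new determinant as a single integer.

det is linear in row 1: changing M[1][1] by delta changes det by delta * cofactor(1,1).
Cofactor C_11 = (-1)^(1+1) * minor(1,1) = -1
Entry delta = 1 - 2 = -1
Det delta = -1 * -1 = 1
New det = 13 + 1 = 14

Answer: 14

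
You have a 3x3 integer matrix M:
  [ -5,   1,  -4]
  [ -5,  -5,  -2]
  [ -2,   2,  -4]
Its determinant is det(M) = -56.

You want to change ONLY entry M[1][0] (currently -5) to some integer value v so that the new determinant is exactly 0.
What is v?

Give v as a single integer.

Answer: -19

Derivation:
det is linear in entry M[1][0]: det = old_det + (v - -5) * C_10
Cofactor C_10 = -4
Want det = 0: -56 + (v - -5) * -4 = 0
  (v - -5) = 56 / -4 = -14
  v = -5 + (-14) = -19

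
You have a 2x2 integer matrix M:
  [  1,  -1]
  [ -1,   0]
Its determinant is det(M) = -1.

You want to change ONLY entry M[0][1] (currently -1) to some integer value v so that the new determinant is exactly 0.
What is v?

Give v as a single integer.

Answer: 0

Derivation:
det is linear in entry M[0][1]: det = old_det + (v - -1) * C_01
Cofactor C_01 = 1
Want det = 0: -1 + (v - -1) * 1 = 0
  (v - -1) = 1 / 1 = 1
  v = -1 + (1) = 0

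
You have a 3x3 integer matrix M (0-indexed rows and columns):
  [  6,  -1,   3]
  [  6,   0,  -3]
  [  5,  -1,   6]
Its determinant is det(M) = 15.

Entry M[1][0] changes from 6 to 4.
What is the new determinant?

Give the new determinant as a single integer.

det is linear in row 1: changing M[1][0] by delta changes det by delta * cofactor(1,0).
Cofactor C_10 = (-1)^(1+0) * minor(1,0) = 3
Entry delta = 4 - 6 = -2
Det delta = -2 * 3 = -6
New det = 15 + -6 = 9

Answer: 9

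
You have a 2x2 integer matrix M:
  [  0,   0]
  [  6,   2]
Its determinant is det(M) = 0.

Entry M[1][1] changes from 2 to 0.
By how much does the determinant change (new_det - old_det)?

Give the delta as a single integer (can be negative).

Cofactor C_11 = 0
Entry delta = 0 - 2 = -2
Det delta = entry_delta * cofactor = -2 * 0 = 0

Answer: 0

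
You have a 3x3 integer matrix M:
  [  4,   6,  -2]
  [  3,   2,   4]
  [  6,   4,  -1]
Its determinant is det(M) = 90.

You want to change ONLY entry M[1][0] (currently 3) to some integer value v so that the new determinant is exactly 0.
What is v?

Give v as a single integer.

Answer: 48

Derivation:
det is linear in entry M[1][0]: det = old_det + (v - 3) * C_10
Cofactor C_10 = -2
Want det = 0: 90 + (v - 3) * -2 = 0
  (v - 3) = -90 / -2 = 45
  v = 3 + (45) = 48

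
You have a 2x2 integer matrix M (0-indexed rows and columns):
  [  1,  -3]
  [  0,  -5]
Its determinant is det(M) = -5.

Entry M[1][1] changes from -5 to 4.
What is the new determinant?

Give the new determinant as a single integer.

det is linear in row 1: changing M[1][1] by delta changes det by delta * cofactor(1,1).
Cofactor C_11 = (-1)^(1+1) * minor(1,1) = 1
Entry delta = 4 - -5 = 9
Det delta = 9 * 1 = 9
New det = -5 + 9 = 4

Answer: 4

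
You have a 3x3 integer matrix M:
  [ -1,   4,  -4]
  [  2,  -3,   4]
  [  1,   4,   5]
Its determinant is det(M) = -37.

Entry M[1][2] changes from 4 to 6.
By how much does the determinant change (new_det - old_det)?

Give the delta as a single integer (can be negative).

Answer: 16

Derivation:
Cofactor C_12 = 8
Entry delta = 6 - 4 = 2
Det delta = entry_delta * cofactor = 2 * 8 = 16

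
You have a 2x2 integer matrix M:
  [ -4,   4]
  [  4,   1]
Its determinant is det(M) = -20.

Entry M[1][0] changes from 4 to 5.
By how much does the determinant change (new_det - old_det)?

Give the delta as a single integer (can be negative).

Cofactor C_10 = -4
Entry delta = 5 - 4 = 1
Det delta = entry_delta * cofactor = 1 * -4 = -4

Answer: -4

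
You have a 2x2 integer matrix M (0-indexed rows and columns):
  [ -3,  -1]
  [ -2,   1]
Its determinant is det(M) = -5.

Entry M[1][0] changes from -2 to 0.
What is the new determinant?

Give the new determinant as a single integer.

det is linear in row 1: changing M[1][0] by delta changes det by delta * cofactor(1,0).
Cofactor C_10 = (-1)^(1+0) * minor(1,0) = 1
Entry delta = 0 - -2 = 2
Det delta = 2 * 1 = 2
New det = -5 + 2 = -3

Answer: -3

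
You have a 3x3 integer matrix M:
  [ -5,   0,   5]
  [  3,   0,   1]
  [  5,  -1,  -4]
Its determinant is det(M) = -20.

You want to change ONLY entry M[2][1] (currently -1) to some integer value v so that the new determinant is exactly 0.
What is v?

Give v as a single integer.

Answer: 0

Derivation:
det is linear in entry M[2][1]: det = old_det + (v - -1) * C_21
Cofactor C_21 = 20
Want det = 0: -20 + (v - -1) * 20 = 0
  (v - -1) = 20 / 20 = 1
  v = -1 + (1) = 0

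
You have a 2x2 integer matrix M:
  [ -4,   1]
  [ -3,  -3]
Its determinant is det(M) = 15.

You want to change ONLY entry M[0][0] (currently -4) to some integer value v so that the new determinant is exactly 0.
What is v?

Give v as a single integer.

Answer: 1

Derivation:
det is linear in entry M[0][0]: det = old_det + (v - -4) * C_00
Cofactor C_00 = -3
Want det = 0: 15 + (v - -4) * -3 = 0
  (v - -4) = -15 / -3 = 5
  v = -4 + (5) = 1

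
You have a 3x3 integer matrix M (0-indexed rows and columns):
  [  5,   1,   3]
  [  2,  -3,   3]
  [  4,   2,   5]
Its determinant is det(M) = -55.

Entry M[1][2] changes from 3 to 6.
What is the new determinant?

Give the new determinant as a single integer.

Answer: -73

Derivation:
det is linear in row 1: changing M[1][2] by delta changes det by delta * cofactor(1,2).
Cofactor C_12 = (-1)^(1+2) * minor(1,2) = -6
Entry delta = 6 - 3 = 3
Det delta = 3 * -6 = -18
New det = -55 + -18 = -73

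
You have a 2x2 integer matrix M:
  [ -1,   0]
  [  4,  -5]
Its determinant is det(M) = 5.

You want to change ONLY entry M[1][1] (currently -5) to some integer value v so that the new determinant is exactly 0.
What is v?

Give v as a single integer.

Answer: 0

Derivation:
det is linear in entry M[1][1]: det = old_det + (v - -5) * C_11
Cofactor C_11 = -1
Want det = 0: 5 + (v - -5) * -1 = 0
  (v - -5) = -5 / -1 = 5
  v = -5 + (5) = 0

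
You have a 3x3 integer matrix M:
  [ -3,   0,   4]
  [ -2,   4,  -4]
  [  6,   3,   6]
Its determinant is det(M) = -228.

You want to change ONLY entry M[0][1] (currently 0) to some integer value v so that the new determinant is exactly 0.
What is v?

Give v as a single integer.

det is linear in entry M[0][1]: det = old_det + (v - 0) * C_01
Cofactor C_01 = -12
Want det = 0: -228 + (v - 0) * -12 = 0
  (v - 0) = 228 / -12 = -19
  v = 0 + (-19) = -19

Answer: -19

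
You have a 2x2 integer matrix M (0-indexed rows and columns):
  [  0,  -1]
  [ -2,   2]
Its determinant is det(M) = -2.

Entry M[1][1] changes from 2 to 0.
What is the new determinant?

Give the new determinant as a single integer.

Answer: -2

Derivation:
det is linear in row 1: changing M[1][1] by delta changes det by delta * cofactor(1,1).
Cofactor C_11 = (-1)^(1+1) * minor(1,1) = 0
Entry delta = 0 - 2 = -2
Det delta = -2 * 0 = 0
New det = -2 + 0 = -2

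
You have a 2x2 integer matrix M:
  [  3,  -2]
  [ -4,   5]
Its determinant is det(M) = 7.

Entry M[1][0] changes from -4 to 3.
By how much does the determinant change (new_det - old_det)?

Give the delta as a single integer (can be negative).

Cofactor C_10 = 2
Entry delta = 3 - -4 = 7
Det delta = entry_delta * cofactor = 7 * 2 = 14

Answer: 14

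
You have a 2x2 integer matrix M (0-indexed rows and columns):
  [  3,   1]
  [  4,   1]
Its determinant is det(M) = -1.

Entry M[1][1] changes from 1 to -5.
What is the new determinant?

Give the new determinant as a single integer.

det is linear in row 1: changing M[1][1] by delta changes det by delta * cofactor(1,1).
Cofactor C_11 = (-1)^(1+1) * minor(1,1) = 3
Entry delta = -5 - 1 = -6
Det delta = -6 * 3 = -18
New det = -1 + -18 = -19

Answer: -19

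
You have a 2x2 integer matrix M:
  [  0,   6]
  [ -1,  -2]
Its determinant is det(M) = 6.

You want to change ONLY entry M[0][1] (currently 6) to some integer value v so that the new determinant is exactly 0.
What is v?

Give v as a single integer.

det is linear in entry M[0][1]: det = old_det + (v - 6) * C_01
Cofactor C_01 = 1
Want det = 0: 6 + (v - 6) * 1 = 0
  (v - 6) = -6 / 1 = -6
  v = 6 + (-6) = 0

Answer: 0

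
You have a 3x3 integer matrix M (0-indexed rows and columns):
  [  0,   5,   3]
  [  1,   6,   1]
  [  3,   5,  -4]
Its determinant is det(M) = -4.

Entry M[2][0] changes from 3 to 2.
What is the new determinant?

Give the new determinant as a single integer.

Answer: 9

Derivation:
det is linear in row 2: changing M[2][0] by delta changes det by delta * cofactor(2,0).
Cofactor C_20 = (-1)^(2+0) * minor(2,0) = -13
Entry delta = 2 - 3 = -1
Det delta = -1 * -13 = 13
New det = -4 + 13 = 9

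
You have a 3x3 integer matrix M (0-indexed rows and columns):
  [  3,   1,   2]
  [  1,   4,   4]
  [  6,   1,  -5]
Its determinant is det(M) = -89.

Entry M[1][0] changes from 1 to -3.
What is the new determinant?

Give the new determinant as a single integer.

det is linear in row 1: changing M[1][0] by delta changes det by delta * cofactor(1,0).
Cofactor C_10 = (-1)^(1+0) * minor(1,0) = 7
Entry delta = -3 - 1 = -4
Det delta = -4 * 7 = -28
New det = -89 + -28 = -117

Answer: -117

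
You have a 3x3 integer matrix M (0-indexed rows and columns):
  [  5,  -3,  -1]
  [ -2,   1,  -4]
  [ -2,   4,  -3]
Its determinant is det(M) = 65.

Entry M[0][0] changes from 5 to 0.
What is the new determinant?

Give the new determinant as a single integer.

Answer: 0

Derivation:
det is linear in row 0: changing M[0][0] by delta changes det by delta * cofactor(0,0).
Cofactor C_00 = (-1)^(0+0) * minor(0,0) = 13
Entry delta = 0 - 5 = -5
Det delta = -5 * 13 = -65
New det = 65 + -65 = 0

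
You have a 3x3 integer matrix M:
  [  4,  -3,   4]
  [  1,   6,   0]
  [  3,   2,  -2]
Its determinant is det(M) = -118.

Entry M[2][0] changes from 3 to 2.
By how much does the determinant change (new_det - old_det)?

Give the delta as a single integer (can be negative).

Answer: 24

Derivation:
Cofactor C_20 = -24
Entry delta = 2 - 3 = -1
Det delta = entry_delta * cofactor = -1 * -24 = 24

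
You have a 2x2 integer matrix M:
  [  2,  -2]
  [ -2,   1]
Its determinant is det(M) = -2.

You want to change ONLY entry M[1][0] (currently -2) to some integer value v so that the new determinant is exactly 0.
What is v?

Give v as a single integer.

Answer: -1

Derivation:
det is linear in entry M[1][0]: det = old_det + (v - -2) * C_10
Cofactor C_10 = 2
Want det = 0: -2 + (v - -2) * 2 = 0
  (v - -2) = 2 / 2 = 1
  v = -2 + (1) = -1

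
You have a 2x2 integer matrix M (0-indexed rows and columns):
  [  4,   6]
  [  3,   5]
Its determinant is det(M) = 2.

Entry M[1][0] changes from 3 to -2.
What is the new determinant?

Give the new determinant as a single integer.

det is linear in row 1: changing M[1][0] by delta changes det by delta * cofactor(1,0).
Cofactor C_10 = (-1)^(1+0) * minor(1,0) = -6
Entry delta = -2 - 3 = -5
Det delta = -5 * -6 = 30
New det = 2 + 30 = 32

Answer: 32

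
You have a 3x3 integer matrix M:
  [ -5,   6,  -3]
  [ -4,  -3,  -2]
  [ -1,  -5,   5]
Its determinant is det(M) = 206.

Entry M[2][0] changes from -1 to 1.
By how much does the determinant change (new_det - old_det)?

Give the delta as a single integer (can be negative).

Answer: -42

Derivation:
Cofactor C_20 = -21
Entry delta = 1 - -1 = 2
Det delta = entry_delta * cofactor = 2 * -21 = -42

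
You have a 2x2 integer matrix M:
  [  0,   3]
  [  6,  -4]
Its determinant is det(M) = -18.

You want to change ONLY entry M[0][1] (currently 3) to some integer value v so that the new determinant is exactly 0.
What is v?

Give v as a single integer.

Answer: 0

Derivation:
det is linear in entry M[0][1]: det = old_det + (v - 3) * C_01
Cofactor C_01 = -6
Want det = 0: -18 + (v - 3) * -6 = 0
  (v - 3) = 18 / -6 = -3
  v = 3 + (-3) = 0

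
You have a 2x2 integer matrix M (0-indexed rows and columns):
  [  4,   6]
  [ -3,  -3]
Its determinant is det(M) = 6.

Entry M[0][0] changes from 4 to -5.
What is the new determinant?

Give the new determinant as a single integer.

det is linear in row 0: changing M[0][0] by delta changes det by delta * cofactor(0,0).
Cofactor C_00 = (-1)^(0+0) * minor(0,0) = -3
Entry delta = -5 - 4 = -9
Det delta = -9 * -3 = 27
New det = 6 + 27 = 33

Answer: 33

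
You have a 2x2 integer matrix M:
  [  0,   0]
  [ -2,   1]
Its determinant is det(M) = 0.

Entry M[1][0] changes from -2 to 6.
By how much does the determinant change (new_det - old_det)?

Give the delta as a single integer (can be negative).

Cofactor C_10 = 0
Entry delta = 6 - -2 = 8
Det delta = entry_delta * cofactor = 8 * 0 = 0

Answer: 0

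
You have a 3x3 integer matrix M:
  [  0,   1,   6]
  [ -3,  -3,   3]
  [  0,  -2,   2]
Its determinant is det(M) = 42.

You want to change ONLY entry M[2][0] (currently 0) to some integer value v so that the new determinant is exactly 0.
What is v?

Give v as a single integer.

Answer: -2

Derivation:
det is linear in entry M[2][0]: det = old_det + (v - 0) * C_20
Cofactor C_20 = 21
Want det = 0: 42 + (v - 0) * 21 = 0
  (v - 0) = -42 / 21 = -2
  v = 0 + (-2) = -2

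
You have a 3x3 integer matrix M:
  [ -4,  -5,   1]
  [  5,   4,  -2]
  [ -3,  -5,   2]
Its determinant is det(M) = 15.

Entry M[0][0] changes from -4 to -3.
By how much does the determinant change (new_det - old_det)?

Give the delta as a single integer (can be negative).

Answer: -2

Derivation:
Cofactor C_00 = -2
Entry delta = -3 - -4 = 1
Det delta = entry_delta * cofactor = 1 * -2 = -2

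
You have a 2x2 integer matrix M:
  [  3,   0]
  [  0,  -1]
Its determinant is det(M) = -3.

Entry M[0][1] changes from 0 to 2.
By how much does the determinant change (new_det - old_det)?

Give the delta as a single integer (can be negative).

Cofactor C_01 = 0
Entry delta = 2 - 0 = 2
Det delta = entry_delta * cofactor = 2 * 0 = 0

Answer: 0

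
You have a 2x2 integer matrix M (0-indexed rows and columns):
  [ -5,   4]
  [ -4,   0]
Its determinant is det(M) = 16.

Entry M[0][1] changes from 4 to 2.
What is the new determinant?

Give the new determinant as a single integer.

Answer: 8

Derivation:
det is linear in row 0: changing M[0][1] by delta changes det by delta * cofactor(0,1).
Cofactor C_01 = (-1)^(0+1) * minor(0,1) = 4
Entry delta = 2 - 4 = -2
Det delta = -2 * 4 = -8
New det = 16 + -8 = 8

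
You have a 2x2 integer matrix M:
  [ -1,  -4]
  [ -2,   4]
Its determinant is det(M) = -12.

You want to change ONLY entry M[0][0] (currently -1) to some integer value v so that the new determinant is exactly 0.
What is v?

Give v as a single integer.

Answer: 2

Derivation:
det is linear in entry M[0][0]: det = old_det + (v - -1) * C_00
Cofactor C_00 = 4
Want det = 0: -12 + (v - -1) * 4 = 0
  (v - -1) = 12 / 4 = 3
  v = -1 + (3) = 2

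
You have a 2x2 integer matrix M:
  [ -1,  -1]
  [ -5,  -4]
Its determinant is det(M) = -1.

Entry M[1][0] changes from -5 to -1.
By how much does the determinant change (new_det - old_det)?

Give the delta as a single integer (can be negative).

Answer: 4

Derivation:
Cofactor C_10 = 1
Entry delta = -1 - -5 = 4
Det delta = entry_delta * cofactor = 4 * 1 = 4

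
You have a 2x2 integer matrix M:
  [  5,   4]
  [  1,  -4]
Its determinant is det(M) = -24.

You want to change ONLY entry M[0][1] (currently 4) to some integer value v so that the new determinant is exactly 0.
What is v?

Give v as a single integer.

det is linear in entry M[0][1]: det = old_det + (v - 4) * C_01
Cofactor C_01 = -1
Want det = 0: -24 + (v - 4) * -1 = 0
  (v - 4) = 24 / -1 = -24
  v = 4 + (-24) = -20

Answer: -20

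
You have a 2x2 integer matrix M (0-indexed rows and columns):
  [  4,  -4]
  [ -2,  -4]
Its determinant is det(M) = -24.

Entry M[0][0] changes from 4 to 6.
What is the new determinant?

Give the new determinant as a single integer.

Answer: -32

Derivation:
det is linear in row 0: changing M[0][0] by delta changes det by delta * cofactor(0,0).
Cofactor C_00 = (-1)^(0+0) * minor(0,0) = -4
Entry delta = 6 - 4 = 2
Det delta = 2 * -4 = -8
New det = -24 + -8 = -32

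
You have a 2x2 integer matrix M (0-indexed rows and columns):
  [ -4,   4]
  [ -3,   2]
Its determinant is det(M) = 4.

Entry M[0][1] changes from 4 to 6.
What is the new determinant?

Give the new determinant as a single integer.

Answer: 10

Derivation:
det is linear in row 0: changing M[0][1] by delta changes det by delta * cofactor(0,1).
Cofactor C_01 = (-1)^(0+1) * minor(0,1) = 3
Entry delta = 6 - 4 = 2
Det delta = 2 * 3 = 6
New det = 4 + 6 = 10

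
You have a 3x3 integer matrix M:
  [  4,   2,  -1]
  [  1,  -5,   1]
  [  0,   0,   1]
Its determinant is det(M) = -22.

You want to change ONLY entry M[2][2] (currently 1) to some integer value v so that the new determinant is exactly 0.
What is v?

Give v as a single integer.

Answer: 0

Derivation:
det is linear in entry M[2][2]: det = old_det + (v - 1) * C_22
Cofactor C_22 = -22
Want det = 0: -22 + (v - 1) * -22 = 0
  (v - 1) = 22 / -22 = -1
  v = 1 + (-1) = 0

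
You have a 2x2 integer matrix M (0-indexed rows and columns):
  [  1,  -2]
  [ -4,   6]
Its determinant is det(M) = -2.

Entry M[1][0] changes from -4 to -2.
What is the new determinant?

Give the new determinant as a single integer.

Answer: 2

Derivation:
det is linear in row 1: changing M[1][0] by delta changes det by delta * cofactor(1,0).
Cofactor C_10 = (-1)^(1+0) * minor(1,0) = 2
Entry delta = -2 - -4 = 2
Det delta = 2 * 2 = 4
New det = -2 + 4 = 2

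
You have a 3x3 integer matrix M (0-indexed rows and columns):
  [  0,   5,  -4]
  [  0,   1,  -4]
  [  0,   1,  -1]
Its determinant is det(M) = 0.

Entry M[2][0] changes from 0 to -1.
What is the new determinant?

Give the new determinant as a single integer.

det is linear in row 2: changing M[2][0] by delta changes det by delta * cofactor(2,0).
Cofactor C_20 = (-1)^(2+0) * minor(2,0) = -16
Entry delta = -1 - 0 = -1
Det delta = -1 * -16 = 16
New det = 0 + 16 = 16

Answer: 16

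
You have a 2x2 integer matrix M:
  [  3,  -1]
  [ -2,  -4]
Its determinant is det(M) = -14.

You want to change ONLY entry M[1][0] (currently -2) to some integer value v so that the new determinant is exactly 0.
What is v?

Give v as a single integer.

det is linear in entry M[1][0]: det = old_det + (v - -2) * C_10
Cofactor C_10 = 1
Want det = 0: -14 + (v - -2) * 1 = 0
  (v - -2) = 14 / 1 = 14
  v = -2 + (14) = 12

Answer: 12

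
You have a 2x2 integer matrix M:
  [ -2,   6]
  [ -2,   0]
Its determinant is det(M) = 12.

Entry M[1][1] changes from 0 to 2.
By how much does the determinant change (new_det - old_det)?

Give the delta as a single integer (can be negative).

Cofactor C_11 = -2
Entry delta = 2 - 0 = 2
Det delta = entry_delta * cofactor = 2 * -2 = -4

Answer: -4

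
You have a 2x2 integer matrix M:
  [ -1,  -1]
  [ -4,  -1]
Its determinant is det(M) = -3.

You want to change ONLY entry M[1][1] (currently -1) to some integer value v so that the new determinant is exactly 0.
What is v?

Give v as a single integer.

Answer: -4

Derivation:
det is linear in entry M[1][1]: det = old_det + (v - -1) * C_11
Cofactor C_11 = -1
Want det = 0: -3 + (v - -1) * -1 = 0
  (v - -1) = 3 / -1 = -3
  v = -1 + (-3) = -4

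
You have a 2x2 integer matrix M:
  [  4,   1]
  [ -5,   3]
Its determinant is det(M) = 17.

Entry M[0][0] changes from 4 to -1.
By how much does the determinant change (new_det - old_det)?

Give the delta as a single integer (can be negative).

Cofactor C_00 = 3
Entry delta = -1 - 4 = -5
Det delta = entry_delta * cofactor = -5 * 3 = -15

Answer: -15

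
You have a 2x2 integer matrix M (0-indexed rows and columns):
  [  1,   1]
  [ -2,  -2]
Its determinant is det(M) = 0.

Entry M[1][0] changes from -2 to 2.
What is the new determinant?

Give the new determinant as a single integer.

det is linear in row 1: changing M[1][0] by delta changes det by delta * cofactor(1,0).
Cofactor C_10 = (-1)^(1+0) * minor(1,0) = -1
Entry delta = 2 - -2 = 4
Det delta = 4 * -1 = -4
New det = 0 + -4 = -4

Answer: -4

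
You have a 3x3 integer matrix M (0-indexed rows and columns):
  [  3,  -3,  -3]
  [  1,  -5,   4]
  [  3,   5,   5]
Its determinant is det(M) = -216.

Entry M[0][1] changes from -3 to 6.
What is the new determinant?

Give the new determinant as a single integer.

Answer: -153

Derivation:
det is linear in row 0: changing M[0][1] by delta changes det by delta * cofactor(0,1).
Cofactor C_01 = (-1)^(0+1) * minor(0,1) = 7
Entry delta = 6 - -3 = 9
Det delta = 9 * 7 = 63
New det = -216 + 63 = -153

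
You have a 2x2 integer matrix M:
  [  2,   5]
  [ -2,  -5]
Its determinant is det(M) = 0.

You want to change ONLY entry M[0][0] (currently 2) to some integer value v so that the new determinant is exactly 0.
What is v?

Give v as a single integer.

det is linear in entry M[0][0]: det = old_det + (v - 2) * C_00
Cofactor C_00 = -5
Want det = 0: 0 + (v - 2) * -5 = 0
  (v - 2) = 0 / -5 = 0
  v = 2 + (0) = 2

Answer: 2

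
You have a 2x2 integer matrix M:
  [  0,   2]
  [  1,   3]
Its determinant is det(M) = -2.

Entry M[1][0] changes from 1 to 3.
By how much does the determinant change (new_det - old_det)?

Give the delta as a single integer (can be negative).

Answer: -4

Derivation:
Cofactor C_10 = -2
Entry delta = 3 - 1 = 2
Det delta = entry_delta * cofactor = 2 * -2 = -4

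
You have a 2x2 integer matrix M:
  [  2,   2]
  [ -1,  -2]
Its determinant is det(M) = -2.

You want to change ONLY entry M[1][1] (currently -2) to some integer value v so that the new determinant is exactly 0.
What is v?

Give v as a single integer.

Answer: -1

Derivation:
det is linear in entry M[1][1]: det = old_det + (v - -2) * C_11
Cofactor C_11 = 2
Want det = 0: -2 + (v - -2) * 2 = 0
  (v - -2) = 2 / 2 = 1
  v = -2 + (1) = -1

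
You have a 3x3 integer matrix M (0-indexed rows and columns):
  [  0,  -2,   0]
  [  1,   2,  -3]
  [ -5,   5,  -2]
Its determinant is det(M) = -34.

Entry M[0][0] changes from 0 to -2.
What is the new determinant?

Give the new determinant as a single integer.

Answer: -56

Derivation:
det is linear in row 0: changing M[0][0] by delta changes det by delta * cofactor(0,0).
Cofactor C_00 = (-1)^(0+0) * minor(0,0) = 11
Entry delta = -2 - 0 = -2
Det delta = -2 * 11 = -22
New det = -34 + -22 = -56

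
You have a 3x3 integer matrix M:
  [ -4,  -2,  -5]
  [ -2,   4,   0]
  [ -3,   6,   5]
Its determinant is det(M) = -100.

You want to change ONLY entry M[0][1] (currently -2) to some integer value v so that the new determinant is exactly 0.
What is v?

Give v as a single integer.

det is linear in entry M[0][1]: det = old_det + (v - -2) * C_01
Cofactor C_01 = 10
Want det = 0: -100 + (v - -2) * 10 = 0
  (v - -2) = 100 / 10 = 10
  v = -2 + (10) = 8

Answer: 8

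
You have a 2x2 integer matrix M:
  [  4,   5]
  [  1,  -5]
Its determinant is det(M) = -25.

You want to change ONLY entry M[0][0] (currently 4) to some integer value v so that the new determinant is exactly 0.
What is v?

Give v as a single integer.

Answer: -1

Derivation:
det is linear in entry M[0][0]: det = old_det + (v - 4) * C_00
Cofactor C_00 = -5
Want det = 0: -25 + (v - 4) * -5 = 0
  (v - 4) = 25 / -5 = -5
  v = 4 + (-5) = -1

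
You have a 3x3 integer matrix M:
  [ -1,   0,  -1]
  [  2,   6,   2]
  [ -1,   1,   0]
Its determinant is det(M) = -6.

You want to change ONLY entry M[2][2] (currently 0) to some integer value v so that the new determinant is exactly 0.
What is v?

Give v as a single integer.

det is linear in entry M[2][2]: det = old_det + (v - 0) * C_22
Cofactor C_22 = -6
Want det = 0: -6 + (v - 0) * -6 = 0
  (v - 0) = 6 / -6 = -1
  v = 0 + (-1) = -1

Answer: -1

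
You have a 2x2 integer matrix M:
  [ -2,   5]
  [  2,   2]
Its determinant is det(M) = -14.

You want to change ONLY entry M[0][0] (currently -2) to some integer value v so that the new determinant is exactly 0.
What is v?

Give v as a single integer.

Answer: 5

Derivation:
det is linear in entry M[0][0]: det = old_det + (v - -2) * C_00
Cofactor C_00 = 2
Want det = 0: -14 + (v - -2) * 2 = 0
  (v - -2) = 14 / 2 = 7
  v = -2 + (7) = 5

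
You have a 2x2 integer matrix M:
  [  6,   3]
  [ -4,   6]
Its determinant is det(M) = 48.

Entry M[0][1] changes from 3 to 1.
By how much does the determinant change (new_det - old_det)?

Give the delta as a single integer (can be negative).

Cofactor C_01 = 4
Entry delta = 1 - 3 = -2
Det delta = entry_delta * cofactor = -2 * 4 = -8

Answer: -8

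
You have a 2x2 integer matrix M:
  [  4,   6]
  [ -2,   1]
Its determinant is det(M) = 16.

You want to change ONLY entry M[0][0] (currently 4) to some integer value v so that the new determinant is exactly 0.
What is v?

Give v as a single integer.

det is linear in entry M[0][0]: det = old_det + (v - 4) * C_00
Cofactor C_00 = 1
Want det = 0: 16 + (v - 4) * 1 = 0
  (v - 4) = -16 / 1 = -16
  v = 4 + (-16) = -12

Answer: -12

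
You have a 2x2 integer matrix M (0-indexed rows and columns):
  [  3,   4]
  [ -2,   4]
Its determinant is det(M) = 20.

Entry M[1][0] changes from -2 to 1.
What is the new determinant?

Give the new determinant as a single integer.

det is linear in row 1: changing M[1][0] by delta changes det by delta * cofactor(1,0).
Cofactor C_10 = (-1)^(1+0) * minor(1,0) = -4
Entry delta = 1 - -2 = 3
Det delta = 3 * -4 = -12
New det = 20 + -12 = 8

Answer: 8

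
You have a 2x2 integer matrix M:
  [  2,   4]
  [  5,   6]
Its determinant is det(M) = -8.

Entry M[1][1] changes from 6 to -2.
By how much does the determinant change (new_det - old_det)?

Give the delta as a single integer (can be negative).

Answer: -16

Derivation:
Cofactor C_11 = 2
Entry delta = -2 - 6 = -8
Det delta = entry_delta * cofactor = -8 * 2 = -16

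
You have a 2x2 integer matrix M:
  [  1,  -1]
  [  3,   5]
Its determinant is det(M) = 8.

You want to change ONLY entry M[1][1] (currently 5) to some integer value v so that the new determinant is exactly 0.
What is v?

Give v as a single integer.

det is linear in entry M[1][1]: det = old_det + (v - 5) * C_11
Cofactor C_11 = 1
Want det = 0: 8 + (v - 5) * 1 = 0
  (v - 5) = -8 / 1 = -8
  v = 5 + (-8) = -3

Answer: -3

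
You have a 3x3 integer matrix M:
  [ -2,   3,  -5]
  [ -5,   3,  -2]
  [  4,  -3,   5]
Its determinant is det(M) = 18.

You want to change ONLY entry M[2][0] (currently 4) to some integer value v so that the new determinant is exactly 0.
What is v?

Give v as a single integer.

det is linear in entry M[2][0]: det = old_det + (v - 4) * C_20
Cofactor C_20 = 9
Want det = 0: 18 + (v - 4) * 9 = 0
  (v - 4) = -18 / 9 = -2
  v = 4 + (-2) = 2

Answer: 2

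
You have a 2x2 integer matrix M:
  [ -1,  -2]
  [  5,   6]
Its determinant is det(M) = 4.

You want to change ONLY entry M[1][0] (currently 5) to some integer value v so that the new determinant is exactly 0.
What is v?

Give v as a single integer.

det is linear in entry M[1][0]: det = old_det + (v - 5) * C_10
Cofactor C_10 = 2
Want det = 0: 4 + (v - 5) * 2 = 0
  (v - 5) = -4 / 2 = -2
  v = 5 + (-2) = 3

Answer: 3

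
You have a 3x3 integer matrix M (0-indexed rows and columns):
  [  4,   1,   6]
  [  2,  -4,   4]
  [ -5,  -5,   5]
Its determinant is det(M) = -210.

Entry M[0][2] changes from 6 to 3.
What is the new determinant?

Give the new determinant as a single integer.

det is linear in row 0: changing M[0][2] by delta changes det by delta * cofactor(0,2).
Cofactor C_02 = (-1)^(0+2) * minor(0,2) = -30
Entry delta = 3 - 6 = -3
Det delta = -3 * -30 = 90
New det = -210 + 90 = -120

Answer: -120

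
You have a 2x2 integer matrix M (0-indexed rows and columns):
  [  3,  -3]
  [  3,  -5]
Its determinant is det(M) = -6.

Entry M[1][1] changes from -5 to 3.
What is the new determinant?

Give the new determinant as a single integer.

det is linear in row 1: changing M[1][1] by delta changes det by delta * cofactor(1,1).
Cofactor C_11 = (-1)^(1+1) * minor(1,1) = 3
Entry delta = 3 - -5 = 8
Det delta = 8 * 3 = 24
New det = -6 + 24 = 18

Answer: 18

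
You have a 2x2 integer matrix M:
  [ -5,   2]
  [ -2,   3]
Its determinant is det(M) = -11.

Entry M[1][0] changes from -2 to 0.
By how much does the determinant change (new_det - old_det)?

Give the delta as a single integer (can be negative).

Answer: -4

Derivation:
Cofactor C_10 = -2
Entry delta = 0 - -2 = 2
Det delta = entry_delta * cofactor = 2 * -2 = -4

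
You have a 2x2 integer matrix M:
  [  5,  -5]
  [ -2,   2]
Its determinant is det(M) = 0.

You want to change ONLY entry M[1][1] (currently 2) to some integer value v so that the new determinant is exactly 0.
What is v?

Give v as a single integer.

det is linear in entry M[1][1]: det = old_det + (v - 2) * C_11
Cofactor C_11 = 5
Want det = 0: 0 + (v - 2) * 5 = 0
  (v - 2) = 0 / 5 = 0
  v = 2 + (0) = 2

Answer: 2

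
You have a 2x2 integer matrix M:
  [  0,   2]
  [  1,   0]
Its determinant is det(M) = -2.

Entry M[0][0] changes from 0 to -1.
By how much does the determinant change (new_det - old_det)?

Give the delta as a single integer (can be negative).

Cofactor C_00 = 0
Entry delta = -1 - 0 = -1
Det delta = entry_delta * cofactor = -1 * 0 = 0

Answer: 0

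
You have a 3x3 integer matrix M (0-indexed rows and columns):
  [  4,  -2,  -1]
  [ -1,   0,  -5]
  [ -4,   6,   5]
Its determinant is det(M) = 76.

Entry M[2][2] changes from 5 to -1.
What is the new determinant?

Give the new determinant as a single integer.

Answer: 88

Derivation:
det is linear in row 2: changing M[2][2] by delta changes det by delta * cofactor(2,2).
Cofactor C_22 = (-1)^(2+2) * minor(2,2) = -2
Entry delta = -1 - 5 = -6
Det delta = -6 * -2 = 12
New det = 76 + 12 = 88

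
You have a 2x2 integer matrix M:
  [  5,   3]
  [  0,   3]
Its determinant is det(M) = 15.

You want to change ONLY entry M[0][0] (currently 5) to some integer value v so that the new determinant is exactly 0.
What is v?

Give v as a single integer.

Answer: 0

Derivation:
det is linear in entry M[0][0]: det = old_det + (v - 5) * C_00
Cofactor C_00 = 3
Want det = 0: 15 + (v - 5) * 3 = 0
  (v - 5) = -15 / 3 = -5
  v = 5 + (-5) = 0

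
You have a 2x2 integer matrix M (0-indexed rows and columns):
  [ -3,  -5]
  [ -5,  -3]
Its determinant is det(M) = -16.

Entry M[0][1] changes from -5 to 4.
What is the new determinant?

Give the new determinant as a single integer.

det is linear in row 0: changing M[0][1] by delta changes det by delta * cofactor(0,1).
Cofactor C_01 = (-1)^(0+1) * minor(0,1) = 5
Entry delta = 4 - -5 = 9
Det delta = 9 * 5 = 45
New det = -16 + 45 = 29

Answer: 29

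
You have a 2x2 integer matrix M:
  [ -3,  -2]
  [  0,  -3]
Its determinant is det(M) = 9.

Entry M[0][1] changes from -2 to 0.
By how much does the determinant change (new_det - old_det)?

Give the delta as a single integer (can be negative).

Answer: 0

Derivation:
Cofactor C_01 = 0
Entry delta = 0 - -2 = 2
Det delta = entry_delta * cofactor = 2 * 0 = 0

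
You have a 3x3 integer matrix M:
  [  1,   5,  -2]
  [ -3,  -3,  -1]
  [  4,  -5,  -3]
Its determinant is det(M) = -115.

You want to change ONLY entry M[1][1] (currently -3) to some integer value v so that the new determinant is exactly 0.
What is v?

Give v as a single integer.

det is linear in entry M[1][1]: det = old_det + (v - -3) * C_11
Cofactor C_11 = 5
Want det = 0: -115 + (v - -3) * 5 = 0
  (v - -3) = 115 / 5 = 23
  v = -3 + (23) = 20

Answer: 20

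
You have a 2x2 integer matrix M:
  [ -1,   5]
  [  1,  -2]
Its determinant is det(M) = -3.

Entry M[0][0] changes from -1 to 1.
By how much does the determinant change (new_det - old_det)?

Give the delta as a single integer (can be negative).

Answer: -4

Derivation:
Cofactor C_00 = -2
Entry delta = 1 - -1 = 2
Det delta = entry_delta * cofactor = 2 * -2 = -4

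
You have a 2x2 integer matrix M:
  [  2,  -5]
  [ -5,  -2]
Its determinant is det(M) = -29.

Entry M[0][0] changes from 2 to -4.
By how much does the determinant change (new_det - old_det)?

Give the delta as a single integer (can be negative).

Cofactor C_00 = -2
Entry delta = -4 - 2 = -6
Det delta = entry_delta * cofactor = -6 * -2 = 12

Answer: 12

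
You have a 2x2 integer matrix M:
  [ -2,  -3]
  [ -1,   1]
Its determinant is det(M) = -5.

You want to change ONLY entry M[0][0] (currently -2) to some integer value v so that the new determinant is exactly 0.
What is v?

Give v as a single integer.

Answer: 3

Derivation:
det is linear in entry M[0][0]: det = old_det + (v - -2) * C_00
Cofactor C_00 = 1
Want det = 0: -5 + (v - -2) * 1 = 0
  (v - -2) = 5 / 1 = 5
  v = -2 + (5) = 3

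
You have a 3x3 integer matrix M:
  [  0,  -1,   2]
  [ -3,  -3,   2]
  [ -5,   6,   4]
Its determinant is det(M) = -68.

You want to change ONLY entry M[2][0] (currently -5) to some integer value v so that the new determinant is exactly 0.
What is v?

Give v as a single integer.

Answer: 12

Derivation:
det is linear in entry M[2][0]: det = old_det + (v - -5) * C_20
Cofactor C_20 = 4
Want det = 0: -68 + (v - -5) * 4 = 0
  (v - -5) = 68 / 4 = 17
  v = -5 + (17) = 12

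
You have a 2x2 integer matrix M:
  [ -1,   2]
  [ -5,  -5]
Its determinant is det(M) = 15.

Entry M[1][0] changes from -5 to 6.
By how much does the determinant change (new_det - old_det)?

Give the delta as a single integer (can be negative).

Cofactor C_10 = -2
Entry delta = 6 - -5 = 11
Det delta = entry_delta * cofactor = 11 * -2 = -22

Answer: -22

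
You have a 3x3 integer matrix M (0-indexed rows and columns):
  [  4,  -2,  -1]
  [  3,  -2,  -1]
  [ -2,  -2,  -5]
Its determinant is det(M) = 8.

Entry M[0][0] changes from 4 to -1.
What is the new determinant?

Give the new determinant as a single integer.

det is linear in row 0: changing M[0][0] by delta changes det by delta * cofactor(0,0).
Cofactor C_00 = (-1)^(0+0) * minor(0,0) = 8
Entry delta = -1 - 4 = -5
Det delta = -5 * 8 = -40
New det = 8 + -40 = -32

Answer: -32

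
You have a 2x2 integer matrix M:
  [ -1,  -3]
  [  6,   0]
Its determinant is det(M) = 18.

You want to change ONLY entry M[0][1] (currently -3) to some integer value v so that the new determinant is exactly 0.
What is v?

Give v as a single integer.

Answer: 0

Derivation:
det is linear in entry M[0][1]: det = old_det + (v - -3) * C_01
Cofactor C_01 = -6
Want det = 0: 18 + (v - -3) * -6 = 0
  (v - -3) = -18 / -6 = 3
  v = -3 + (3) = 0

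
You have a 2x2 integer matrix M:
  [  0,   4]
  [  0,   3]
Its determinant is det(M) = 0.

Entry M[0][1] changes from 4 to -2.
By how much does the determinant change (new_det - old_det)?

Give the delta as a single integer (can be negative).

Answer: 0

Derivation:
Cofactor C_01 = 0
Entry delta = -2 - 4 = -6
Det delta = entry_delta * cofactor = -6 * 0 = 0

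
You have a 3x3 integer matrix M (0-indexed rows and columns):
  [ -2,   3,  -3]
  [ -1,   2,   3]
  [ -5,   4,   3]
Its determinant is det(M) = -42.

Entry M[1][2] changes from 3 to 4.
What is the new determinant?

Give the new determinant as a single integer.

Answer: -49

Derivation:
det is linear in row 1: changing M[1][2] by delta changes det by delta * cofactor(1,2).
Cofactor C_12 = (-1)^(1+2) * minor(1,2) = -7
Entry delta = 4 - 3 = 1
Det delta = 1 * -7 = -7
New det = -42 + -7 = -49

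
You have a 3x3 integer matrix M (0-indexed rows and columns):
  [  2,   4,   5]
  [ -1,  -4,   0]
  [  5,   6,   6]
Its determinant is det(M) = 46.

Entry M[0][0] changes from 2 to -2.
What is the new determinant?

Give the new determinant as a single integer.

Answer: 142

Derivation:
det is linear in row 0: changing M[0][0] by delta changes det by delta * cofactor(0,0).
Cofactor C_00 = (-1)^(0+0) * minor(0,0) = -24
Entry delta = -2 - 2 = -4
Det delta = -4 * -24 = 96
New det = 46 + 96 = 142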